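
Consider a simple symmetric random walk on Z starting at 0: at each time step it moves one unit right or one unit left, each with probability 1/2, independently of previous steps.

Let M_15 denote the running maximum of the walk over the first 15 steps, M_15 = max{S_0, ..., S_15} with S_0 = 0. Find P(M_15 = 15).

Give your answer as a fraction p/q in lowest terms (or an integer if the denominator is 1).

Answer: 1/32768

Derivation:
Let M_15 = max(S_0,...,S_15). Use the reflection principle: for j ≥ 1, #{paths with M_15 ≥ j} = #{S_15 ≥ j} + #{S_15 ≥ j+1}.
By reflection, #{M_15 ≥ 15} = #{S_15 ≥ 15} + #{S_15 ≥ 16} = 1 + 0 = 1.
#{M_15 ≥ 16} = #{S_15 ≥ 16} + #{S_15 ≥ 17} = 0 + 0 = 0.
#{M_15 = 15} = 1 - 0 = 1.
P(M_15 = 15) = 1/32768 = 1/32768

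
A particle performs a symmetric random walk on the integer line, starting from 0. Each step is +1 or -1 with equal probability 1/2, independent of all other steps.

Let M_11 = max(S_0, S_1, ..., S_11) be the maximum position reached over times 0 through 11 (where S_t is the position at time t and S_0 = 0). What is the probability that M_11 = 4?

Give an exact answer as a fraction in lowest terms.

Let M_11 = max(S_0,...,S_11). Use the reflection principle: for j ≥ 1, #{paths with M_11 ≥ j} = #{S_11 ≥ j} + #{S_11 ≥ j+1}.
By reflection, #{M_11 ≥ 4} = #{S_11 ≥ 4} + #{S_11 ≥ 5} = 232 + 232 = 464.
#{M_11 ≥ 5} = #{S_11 ≥ 5} + #{S_11 ≥ 6} = 232 + 67 = 299.
#{M_11 = 4} = 464 - 299 = 165.
P(M_11 = 4) = 165/2048 = 165/2048

Answer: 165/2048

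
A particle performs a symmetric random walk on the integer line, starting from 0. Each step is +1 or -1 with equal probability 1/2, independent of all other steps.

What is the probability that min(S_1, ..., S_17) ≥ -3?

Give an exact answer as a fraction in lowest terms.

Answer: 21879/32768

Derivation:
Let f(t,s) = #length-t paths at position s with S_1..S_t all ≥ -3.
f(t,s) = f(t-1,s-1) + f(t-1,s+1) for s ≥ -3; f(t,s) = 0 for s < -3.
t=0: f(0,0)=1
t=1: f(1,-1)=1 f(1,1)=1
t=2: f(2,-2)=1 f(2,0)=2 f(2,2)=1
t=3: f(3,-3)=1 f(3,-1)=3 f(3,1)=3 f(3,3)=1
t=4: f(4,-2)=4 f(4,0)=6 f(4,2)=4 f(4,4)=1
t=5: f(5,-3)=4 f(5,-1)=10 f(5,1)=10 f(5,3)=5 f(5,5)=1
t=6: f(6,-2)=14 f(6,0)=20 f(6,2)=15 f(6,4)=6 f(6,6)=1
t=7: f(7,-3)=14 f(7,-1)=34 f(7,1)=35 f(7,3)=21 f(7,5)=7 f(7,7)=1
t=8: f(8,-2)=48 f(8,0)=69 f(8,2)=56 f(8,4)=28 f(8,6)=8 f(8,8)=1
t=9: f(9,-3)=48 f(9,-1)=117 f(9,1)=125 f(9,3)=84 f(9,5)=36 f(9,7)=9 f(9,9)=1
t=10: f(10,-2)=165 f(10,0)=242 f(10,2)=209 f(10,4)=120 f(10,6)=45 f(10,8)=10 f(10,10)=1
t=11: f(11,-3)=165 f(11,-1)=407 f(11,1)=451 f(11,3)=329 f(11,5)=165 f(11,7)=55 f(11,9)=11 f(11,11)=1
t=12: f(12,-2)=572 f(12,0)=858 f(12,2)=780 f(12,4)=494 f(12,6)=220 f(12,8)=66 f(12,10)=12 f(12,12)=1
t=13: f(13,-3)=572 f(13,-1)=1430 f(13,1)=1638 f(13,3)=1274 f(13,5)=714 f(13,7)=286 f(13,9)=78 f(13,11)=13 f(13,13)=1
t=14: f(14,-2)=2002 f(14,0)=3068 f(14,2)=2912 f(14,4)=1988 f(14,6)=1000 f(14,8)=364 f(14,10)=91 f(14,12)=14 f(14,14)=1
t=15: f(15,-3)=2002 f(15,-1)=5070 f(15,1)=5980 f(15,3)=4900 f(15,5)=2988 f(15,7)=1364 f(15,9)=455 f(15,11)=105 f(15,13)=15 f(15,15)=1
t=16: f(16,-2)=7072 f(16,0)=11050 f(16,2)=10880 f(16,4)=7888 f(16,6)=4352 f(16,8)=1819 f(16,10)=560 f(16,12)=120 f(16,14)=16 f(16,16)=1
t=17: f(17,-3)=7072 f(17,-1)=18122 f(17,1)=21930 f(17,3)=18768 f(17,5)=12240 f(17,7)=6171 f(17,9)=2379 f(17,11)=680 f(17,13)=136 f(17,15)=17 f(17,17)=1
Σ_s f(17,s) = 87516
P = 87516/131072 = 21879/32768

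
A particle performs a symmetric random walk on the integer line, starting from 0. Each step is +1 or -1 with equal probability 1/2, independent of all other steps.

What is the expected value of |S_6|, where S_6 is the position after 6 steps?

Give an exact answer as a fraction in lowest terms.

Answer: 15/8

Derivation:
S_6 takes values m ≡ 0 (mod 2) with |m| ≤ 6; P(S_6=m) = C(6,(6+m)/2)/2^6.
Total paths: 2^6 = 64
Distribution: P(S=-6)=1/64, P(S=-4)=6/64, P(S=-2)=15/64, P(S=0)=20/64, P(S=2)=15/64, P(S=4)=6/64, P(S=6)=1/64
E[|S_6|] = Σ_m |m|·P(S_6=m) = 120/64 = 15/8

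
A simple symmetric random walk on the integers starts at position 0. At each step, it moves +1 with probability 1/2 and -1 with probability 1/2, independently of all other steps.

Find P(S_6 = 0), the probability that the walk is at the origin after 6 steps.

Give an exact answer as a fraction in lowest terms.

To return to 0 after 6 steps: need exactly 3 steps of +1 and 3 of -1.
Favorable paths: C(6,3) = 20
Total paths: 2^6 = 64
P = 20/64 = 5/16

Answer: 5/16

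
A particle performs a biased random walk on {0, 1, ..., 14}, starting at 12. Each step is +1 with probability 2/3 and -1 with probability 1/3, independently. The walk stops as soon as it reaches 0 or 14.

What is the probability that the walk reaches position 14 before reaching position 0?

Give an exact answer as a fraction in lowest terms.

Biased walk: p = 2/3, q = 1/3, r = q/p = 1/2
Gambler's ruin: P(hit 14 before 0 | start at 12) = (1 - r^a)/(1 - r^N)
r^12 = 1/4096; r^14 = 1/16384
P = (1 - 1/4096) / (1 - 1/16384) = 4095/4096 / 16383/16384 = 5460/5461

Answer: 5460/5461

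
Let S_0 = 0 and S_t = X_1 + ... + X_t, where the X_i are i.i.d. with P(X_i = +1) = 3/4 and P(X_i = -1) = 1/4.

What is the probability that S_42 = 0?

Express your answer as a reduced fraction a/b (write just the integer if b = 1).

To be at 0 after 42 steps: need exactly 21 steps of +1 and 21 of -1.
Number of such sequences: C(42,21) = 538257874440
Each has probability (3/4)^21 · (1/4)^21 = 10460353203/19342813113834066795298816
P = 538257874440 · 10460353203/19342813113834066795298816 = 703795935117303228915/2417851639229258349412352

Answer: 703795935117303228915/2417851639229258349412352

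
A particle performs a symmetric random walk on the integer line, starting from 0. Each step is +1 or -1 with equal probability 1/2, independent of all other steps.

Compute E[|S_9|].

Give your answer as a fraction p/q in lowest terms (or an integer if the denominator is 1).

S_9 takes values m ≡ 1 (mod 2) with |m| ≤ 9; P(S_9=m) = C(9,(9+m)/2)/2^9.
Total paths: 2^9 = 512
Distribution: P(S=-9)=1/512, P(S=-7)=9/512, P(S=-5)=36/512, P(S=-3)=84/512, P(S=-1)=126/512, P(S=1)=126/512, P(S=3)=84/512, P(S=5)=36/512, P(S=7)=9/512, P(S=9)=1/512
E[|S_9|] = Σ_m |m|·P(S_9=m) = 1260/512 = 315/128

Answer: 315/128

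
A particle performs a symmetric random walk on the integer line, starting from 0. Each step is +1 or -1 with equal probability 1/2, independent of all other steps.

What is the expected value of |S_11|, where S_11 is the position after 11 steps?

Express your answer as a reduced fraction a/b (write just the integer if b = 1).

Answer: 693/256

Derivation:
S_11 takes values m ≡ 1 (mod 2) with |m| ≤ 11; P(S_11=m) = C(11,(11+m)/2)/2^11.
Total paths: 2^11 = 2048
Distribution: P(S=-11)=1/2048, P(S=-9)=11/2048, P(S=-7)=55/2048, P(S=-5)=165/2048, P(S=-3)=330/2048, P(S=-1)=462/2048, P(S=1)=462/2048, P(S=3)=330/2048, P(S=5)=165/2048, P(S=7)=55/2048, P(S=9)=11/2048, P(S=11)=1/2048
E[|S_11|] = Σ_m |m|·P(S_11=m) = 5544/2048 = 693/256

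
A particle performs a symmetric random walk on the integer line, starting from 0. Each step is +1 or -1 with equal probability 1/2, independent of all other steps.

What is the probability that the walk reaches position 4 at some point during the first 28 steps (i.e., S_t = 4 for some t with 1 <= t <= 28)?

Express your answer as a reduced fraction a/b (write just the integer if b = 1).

Count via complement. Let g(t,s) = #length-t paths at position s with S_1..S_t all ≠ 4.
g(t,s) = g(t-1,s-1) + g(t-1,s+1) for s ≠ 4; g(t,4) = 0.
t=0: g(0,0)=1
t=1: g(1,-1)=1 g(1,1)=1
t=2: g(2,-2)=1 g(2,0)=2 g(2,2)=1
t=3: g(3,-3)=1 g(3,-1)=3 g(3,1)=3 g(3,3)=1
t=4: g(4,-4)=1 g(4,-2)=4 g(4,0)=6 g(4,2)=4
t=5: g(5,-5)=1 g(5,-3)=5 g(5,-1)=10 g(5,1)=10 g(5,3)=4
t=6: g(6,-6)=1 g(6,-4)=6 g(6,-2)=15 g(6,0)=20 g(6,2)=14
t=7: g(7,-7)=1 g(7,-5)=7 g(7,-3)=21 g(7,-1)=35 g(7,1)=34 g(7,3)=14
t=8: g(8,-8)=1 g(8,-6)=8 g(8,-4)=28 g(8,-2)=56 g(8,0)=69 g(8,2)=48
t=9: g(9,-9)=1 g(9,-7)=9 g(9,-5)=36 g(9,-3)=84 g(9,-1)=125 g(9,1)=117 g(9,3)=48
t=10: g(10,-10)=1 g(10,-8)=10 g(10,-6)=45 g(10,-4)=120 g(10,-2)=209 g(10,0)=242 g(10,2)=165
t=11: g(11,-11)=1 g(11,-9)=11 g(11,-7)=55 g(11,-5)=165 g(11,-3)=329 g(11,-1)=451 g(11,1)=407 g(11,3)=165
t=12: g(12,-12)=1 g(12,-10)=12 g(12,-8)=66 g(12,-6)=220 g(12,-4)=494 g(12,-2)=780 g(12,0)=858 g(12,2)=572
t=13: g(13,-13)=1 g(13,-11)=13 g(13,-9)=78 g(13,-7)=286 g(13,-5)=714 g(13,-3)=1274 g(13,-1)=1638 g(13,1)=1430 g(13,3)=572
t=14: g(14,-14)=1 g(14,-12)=14 g(14,-10)=91 g(14,-8)=364 g(14,-6)=1000 g(14,-4)=1988 g(14,-2)=2912 g(14,0)=3068 g(14,2)=2002
t=15: g(15,-15)=1 g(15,-13)=15 g(15,-11)=105 g(15,-9)=455 g(15,-7)=1364 g(15,-5)=2988 g(15,-3)=4900 g(15,-1)=5980 g(15,1)=5070 g(15,3)=2002
t=16: g(16,-16)=1 g(16,-14)=16 g(16,-12)=120 g(16,-10)=560 g(16,-8)=1819 g(16,-6)=4352 g(16,-4)=7888 g(16,-2)=10880 g(16,0)=11050 g(16,2)=7072
t=17: g(17,-17)=1 g(17,-15)=17 g(17,-13)=136 g(17,-11)=680 g(17,-9)=2379 g(17,-7)=6171 g(17,-5)=12240 g(17,-3)=18768 g(17,-1)=21930 g(17,1)=18122 g(17,3)=7072
t=18: g(18,-18)=1 g(18,-16)=18 g(18,-14)=153 g(18,-12)=816 g(18,-10)=3059 g(18,-8)=8550 g(18,-6)=18411 g(18,-4)=31008 g(18,-2)=40698 g(18,0)=40052 g(18,2)=25194
t=19: g(19,-19)=1 g(19,-17)=19 g(19,-15)=171 g(19,-13)=969 g(19,-11)=3875 g(19,-9)=11609 g(19,-7)=26961 g(19,-5)=49419 g(19,-3)=71706 g(19,-1)=80750 g(19,1)=65246 g(19,3)=25194
t=20: g(20,-20)=1 g(20,-18)=20 g(20,-16)=190 g(20,-14)=1140 g(20,-12)=4844 g(20,-10)=15484 g(20,-8)=38570 g(20,-6)=76380 g(20,-4)=121125 g(20,-2)=152456 g(20,0)=145996 g(20,2)=90440
t=21: g(21,-21)=1 g(21,-19)=21 g(21,-17)=210 g(21,-15)=1330 g(21,-13)=5984 g(21,-11)=20328 g(21,-9)=54054 g(21,-7)=114950 g(21,-5)=197505 g(21,-3)=273581 g(21,-1)=298452 g(21,1)=236436 g(21,3)=90440
t=22: g(22,-22)=1 g(22,-20)=22 g(22,-18)=231 g(22,-16)=1540 g(22,-14)=7314 g(22,-12)=26312 g(22,-10)=74382 g(22,-8)=169004 g(22,-6)=312455 g(22,-4)=471086 g(22,-2)=572033 g(22,0)=534888 g(22,2)=326876
t=23: g(23,-23)=1 g(23,-21)=23 g(23,-19)=253 g(23,-17)=1771 g(23,-15)=8854 g(23,-13)=33626 g(23,-11)=100694 g(23,-9)=243386 g(23,-7)=481459 g(23,-5)=783541 g(23,-3)=1043119 g(23,-1)=1106921 g(23,1)=861764 g(23,3)=326876
t=24: g(24,-24)=1 g(24,-22)=24 g(24,-20)=276 g(24,-18)=2024 g(24,-16)=10625 g(24,-14)=42480 g(24,-12)=134320 g(24,-10)=344080 g(24,-8)=724845 g(24,-6)=1265000 g(24,-4)=1826660 g(24,-2)=2150040 g(24,0)=1968685 g(24,2)=1188640
t=25: g(25,-25)=1 g(25,-23)=25 g(25,-21)=300 g(25,-19)=2300 g(25,-17)=12649 g(25,-15)=53105 g(25,-13)=176800 g(25,-11)=478400 g(25,-9)=1068925 g(25,-7)=1989845 g(25,-5)=3091660 g(25,-3)=3976700 g(25,-1)=4118725 g(25,1)=3157325 g(25,3)=1188640
t=26: g(26,-26)=1 g(26,-24)=26 g(26,-22)=325 g(26,-20)=2600 g(26,-18)=14949 g(26,-16)=65754 g(26,-14)=229905 g(26,-12)=655200 g(26,-10)=1547325 g(26,-8)=3058770 g(26,-6)=5081505 g(26,-4)=7068360 g(26,-2)=8095425 g(26,0)=7276050 g(26,2)=4345965
t=27: g(27,-27)=1 g(27,-25)=27 g(27,-23)=351 g(27,-21)=2925 g(27,-19)=17549 g(27,-17)=80703 g(27,-15)=295659 g(27,-13)=885105 g(27,-11)=2202525 g(27,-9)=4606095 g(27,-7)=8140275 g(27,-5)=12149865 g(27,-3)=15163785 g(27,-1)=15371475 g(27,1)=11622015 g(27,3)=4345965
t=28: g(28,-28)=1 g(28,-26)=28 g(28,-24)=378 g(28,-22)=3276 g(28,-20)=20474 g(28,-18)=98252 g(28,-16)=376362 g(28,-14)=1180764 g(28,-12)=3087630 g(28,-10)=6808620 g(28,-8)=12746370 g(28,-6)=20290140 g(28,-4)=27313650 g(28,-2)=30535260 g(28,0)=26993490 g(28,2)=15967980
Paths never hitting 4: Σ_s g(28,s) = 145422675
Paths hitting 4: 2^28 - 145422675 = 123012781
P = 123012781/268435456 = 123012781/268435456

Answer: 123012781/268435456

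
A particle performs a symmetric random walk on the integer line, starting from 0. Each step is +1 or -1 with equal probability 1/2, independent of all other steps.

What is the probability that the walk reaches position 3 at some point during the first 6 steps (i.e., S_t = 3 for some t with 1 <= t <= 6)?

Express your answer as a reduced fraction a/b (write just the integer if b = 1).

Answer: 7/32

Derivation:
Count via complement. Let g(t,s) = #length-t paths at position s with S_1..S_t all ≠ 3.
g(t,s) = g(t-1,s-1) + g(t-1,s+1) for s ≠ 3; g(t,3) = 0.
t=0: g(0,0)=1
t=1: g(1,-1)=1 g(1,1)=1
t=2: g(2,-2)=1 g(2,0)=2 g(2,2)=1
t=3: g(3,-3)=1 g(3,-1)=3 g(3,1)=3
t=4: g(4,-4)=1 g(4,-2)=4 g(4,0)=6 g(4,2)=3
t=5: g(5,-5)=1 g(5,-3)=5 g(5,-1)=10 g(5,1)=9
t=6: g(6,-6)=1 g(6,-4)=6 g(6,-2)=15 g(6,0)=19 g(6,2)=9
Paths never hitting 3: Σ_s g(6,s) = 50
Paths hitting 3: 2^6 - 50 = 14
P = 14/64 = 7/32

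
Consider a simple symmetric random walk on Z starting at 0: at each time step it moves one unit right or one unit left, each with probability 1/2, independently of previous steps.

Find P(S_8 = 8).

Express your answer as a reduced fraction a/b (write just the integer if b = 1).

To reach position 8 after 8 steps: need 8 steps of +1 and 0 of -1.
Favorable paths: C(8,8) = 1
Total paths: 2^8 = 256
P = 1/256 = 1/256

Answer: 1/256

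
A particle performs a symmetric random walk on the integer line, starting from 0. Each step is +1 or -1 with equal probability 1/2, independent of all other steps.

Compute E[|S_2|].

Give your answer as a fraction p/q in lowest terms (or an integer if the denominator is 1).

Answer: 1

Derivation:
S_2 takes values m ≡ 0 (mod 2) with |m| ≤ 2; P(S_2=m) = C(2,(2+m)/2)/2^2.
Total paths: 2^2 = 4
Distribution: P(S=-2)=1/4, P(S=0)=2/4, P(S=2)=1/4
E[|S_2|] = Σ_m |m|·P(S_2=m) = 4/4 = 1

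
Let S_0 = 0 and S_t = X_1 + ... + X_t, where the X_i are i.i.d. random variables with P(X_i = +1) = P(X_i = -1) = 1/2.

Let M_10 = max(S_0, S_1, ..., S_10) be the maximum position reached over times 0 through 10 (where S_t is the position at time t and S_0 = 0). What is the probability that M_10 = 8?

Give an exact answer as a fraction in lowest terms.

Answer: 5/512

Derivation:
Let M_10 = max(S_0,...,S_10). Use the reflection principle: for j ≥ 1, #{paths with M_10 ≥ j} = #{S_10 ≥ j} + #{S_10 ≥ j+1}.
By reflection, #{M_10 ≥ 8} = #{S_10 ≥ 8} + #{S_10 ≥ 9} = 11 + 1 = 12.
#{M_10 ≥ 9} = #{S_10 ≥ 9} + #{S_10 ≥ 10} = 1 + 1 = 2.
#{M_10 = 8} = 12 - 2 = 10.
P(M_10 = 8) = 10/1024 = 5/512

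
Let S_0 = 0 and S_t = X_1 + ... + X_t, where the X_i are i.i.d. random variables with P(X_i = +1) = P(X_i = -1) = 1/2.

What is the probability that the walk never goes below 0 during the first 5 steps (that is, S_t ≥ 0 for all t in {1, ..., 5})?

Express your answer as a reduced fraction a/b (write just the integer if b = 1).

Let f(t,s) = #length-t paths at position s with S_1..S_t all ≥ 0.
f(t,s) = f(t-1,s-1) + f(t-1,s+1) for s ≥ 0; f(t,s) = 0 for s < 0.
t=0: f(0,0)=1
t=1: f(1,1)=1
t=2: f(2,0)=1 f(2,2)=1
t=3: f(3,1)=2 f(3,3)=1
t=4: f(4,0)=2 f(4,2)=3 f(4,4)=1
t=5: f(5,1)=5 f(5,3)=4 f(5,5)=1
Σ_s f(5,s) = 10
P = 10/32 = 5/16

Answer: 5/16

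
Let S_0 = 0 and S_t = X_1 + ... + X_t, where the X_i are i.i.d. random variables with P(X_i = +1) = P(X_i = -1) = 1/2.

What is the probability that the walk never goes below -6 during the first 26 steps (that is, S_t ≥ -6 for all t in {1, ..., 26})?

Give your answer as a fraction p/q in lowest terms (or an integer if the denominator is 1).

Let f(t,s) = #length-t paths at position s with S_1..S_t all ≥ -6.
f(t,s) = f(t-1,s-1) + f(t-1,s+1) for s ≥ -6; f(t,s) = 0 for s < -6.
t=0: f(0,0)=1
t=1: f(1,-1)=1 f(1,1)=1
t=2: f(2,-2)=1 f(2,0)=2 f(2,2)=1
t=3: f(3,-3)=1 f(3,-1)=3 f(3,1)=3 f(3,3)=1
t=4: f(4,-4)=1 f(4,-2)=4 f(4,0)=6 f(4,2)=4 f(4,4)=1
t=5: f(5,-5)=1 f(5,-3)=5 f(5,-1)=10 f(5,1)=10 f(5,3)=5 f(5,5)=1
t=6: f(6,-6)=1 f(6,-4)=6 f(6,-2)=15 f(6,0)=20 f(6,2)=15 f(6,4)=6 f(6,6)=1
t=7: f(7,-5)=7 f(7,-3)=21 f(7,-1)=35 f(7,1)=35 f(7,3)=21 f(7,5)=7 f(7,7)=1
t=8: f(8,-6)=7 f(8,-4)=28 f(8,-2)=56 f(8,0)=70 f(8,2)=56 f(8,4)=28 f(8,6)=8 f(8,8)=1
t=9: f(9,-5)=35 f(9,-3)=84 f(9,-1)=126 f(9,1)=126 f(9,3)=84 f(9,5)=36 f(9,7)=9 f(9,9)=1
t=10: f(10,-6)=35 f(10,-4)=119 f(10,-2)=210 f(10,0)=252 f(10,2)=210 f(10,4)=120 f(10,6)=45 f(10,8)=10 f(10,10)=1
t=11: f(11,-5)=154 f(11,-3)=329 f(11,-1)=462 f(11,1)=462 f(11,3)=330 f(11,5)=165 f(11,7)=55 f(11,9)=11 f(11,11)=1
t=12: f(12,-6)=154 f(12,-4)=483 f(12,-2)=791 f(12,0)=924 f(12,2)=792 f(12,4)=495 f(12,6)=220 f(12,8)=66 f(12,10)=12 f(12,12)=1
t=13: f(13,-5)=637 f(13,-3)=1274 f(13,-1)=1715 f(13,1)=1716 f(13,3)=1287 f(13,5)=715 f(13,7)=286 f(13,9)=78 f(13,11)=13 f(13,13)=1
t=14: f(14,-6)=637 f(14,-4)=1911 f(14,-2)=2989 f(14,0)=3431 f(14,2)=3003 f(14,4)=2002 f(14,6)=1001 f(14,8)=364 f(14,10)=91 f(14,12)=14 f(14,14)=1
t=15: f(15,-5)=2548 f(15,-3)=4900 f(15,-1)=6420 f(15,1)=6434 f(15,3)=5005 f(15,5)=3003 f(15,7)=1365 f(15,9)=455 f(15,11)=105 f(15,13)=15 f(15,15)=1
t=16: f(16,-6)=2548 f(16,-4)=7448 f(16,-2)=11320 f(16,0)=12854 f(16,2)=11439 f(16,4)=8008 f(16,6)=4368 f(16,8)=1820 f(16,10)=560 f(16,12)=120 f(16,14)=16 f(16,16)=1
t=17: f(17,-5)=9996 f(17,-3)=18768 f(17,-1)=24174 f(17,1)=24293 f(17,3)=19447 f(17,5)=12376 f(17,7)=6188 f(17,9)=2380 f(17,11)=680 f(17,13)=136 f(17,15)=17 f(17,17)=1
t=18: f(18,-6)=9996 f(18,-4)=28764 f(18,-2)=42942 f(18,0)=48467 f(18,2)=43740 f(18,4)=31823 f(18,6)=18564 f(18,8)=8568 f(18,10)=3060 f(18,12)=816 f(18,14)=153 f(18,16)=18 f(18,18)=1
t=19: f(19,-5)=38760 f(19,-3)=71706 f(19,-1)=91409 f(19,1)=92207 f(19,3)=75563 f(19,5)=50387 f(19,7)=27132 f(19,9)=11628 f(19,11)=3876 f(19,13)=969 f(19,15)=171 f(19,17)=19 f(19,19)=1
t=20: f(20,-6)=38760 f(20,-4)=110466 f(20,-2)=163115 f(20,0)=183616 f(20,2)=167770 f(20,4)=125950 f(20,6)=77519 f(20,8)=38760 f(20,10)=15504 f(20,12)=4845 f(20,14)=1140 f(20,16)=190 f(20,18)=20 f(20,20)=1
t=21: f(21,-5)=149226 f(21,-3)=273581 f(21,-1)=346731 f(21,1)=351386 f(21,3)=293720 f(21,5)=203469 f(21,7)=116279 f(21,9)=54264 f(21,11)=20349 f(21,13)=5985 f(21,15)=1330 f(21,17)=210 f(21,19)=21 f(21,21)=1
t=22: f(22,-6)=149226 f(22,-4)=422807 f(22,-2)=620312 f(22,0)=698117 f(22,2)=645106 f(22,4)=497189 f(22,6)=319748 f(22,8)=170543 f(22,10)=74613 f(22,12)=26334 f(22,14)=7315 f(22,16)=1540 f(22,18)=231 f(22,20)=22 f(22,22)=1
t=23: f(23,-5)=572033 f(23,-3)=1043119 f(23,-1)=1318429 f(23,1)=1343223 f(23,3)=1142295 f(23,5)=816937 f(23,7)=490291 f(23,9)=245156 f(23,11)=100947 f(23,13)=33649 f(23,15)=8855 f(23,17)=1771 f(23,19)=253 f(23,21)=23 f(23,23)=1
t=24: f(24,-6)=572033 f(24,-4)=1615152 f(24,-2)=2361548 f(24,0)=2661652 f(24,2)=2485518 f(24,4)=1959232 f(24,6)=1307228 f(24,8)=735447 f(24,10)=346103 f(24,12)=134596 f(24,14)=42504 f(24,16)=10626 f(24,18)=2024 f(24,20)=276 f(24,22)=24 f(24,24)=1
t=25: f(25,-5)=2187185 f(25,-3)=3976700 f(25,-1)=5023200 f(25,1)=5147170 f(25,3)=4444750 f(25,5)=3266460 f(25,7)=2042675 f(25,9)=1081550 f(25,11)=480699 f(25,13)=177100 f(25,15)=53130 f(25,17)=12650 f(25,19)=2300 f(25,21)=300 f(25,23)=25 f(25,25)=1
t=26: f(26,-6)=2187185 f(26,-4)=6163885 f(26,-2)=8999900 f(26,0)=10170370 f(26,2)=9591920 f(26,4)=7711210 f(26,6)=5309135 f(26,8)=3124225 f(26,10)=1562249 f(26,12)=657799 f(26,14)=230230 f(26,16)=65780 f(26,18)=14950 f(26,20)=2600 f(26,22)=325 f(26,24)=26 f(26,26)=1
Σ_s f(26,s) = 55791790
P = 55791790/67108864 = 27895895/33554432

Answer: 27895895/33554432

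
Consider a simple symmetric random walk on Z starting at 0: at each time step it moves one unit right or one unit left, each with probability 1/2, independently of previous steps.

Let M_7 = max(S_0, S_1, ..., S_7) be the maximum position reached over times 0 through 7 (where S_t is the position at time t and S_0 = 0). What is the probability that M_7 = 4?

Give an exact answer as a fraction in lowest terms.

Answer: 7/128

Derivation:
Let M_7 = max(S_0,...,S_7). Use the reflection principle: for j ≥ 1, #{paths with M_7 ≥ j} = #{S_7 ≥ j} + #{S_7 ≥ j+1}.
By reflection, #{M_7 ≥ 4} = #{S_7 ≥ 4} + #{S_7 ≥ 5} = 8 + 8 = 16.
#{M_7 ≥ 5} = #{S_7 ≥ 5} + #{S_7 ≥ 6} = 8 + 1 = 9.
#{M_7 = 4} = 16 - 9 = 7.
P(M_7 = 4) = 7/128 = 7/128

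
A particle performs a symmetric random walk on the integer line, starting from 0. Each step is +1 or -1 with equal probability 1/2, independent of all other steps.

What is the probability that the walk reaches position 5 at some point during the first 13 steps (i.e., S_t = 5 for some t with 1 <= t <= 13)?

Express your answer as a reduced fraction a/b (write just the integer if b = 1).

Answer: 1471/8192

Derivation:
Count via complement. Let g(t,s) = #length-t paths at position s with S_1..S_t all ≠ 5.
g(t,s) = g(t-1,s-1) + g(t-1,s+1) for s ≠ 5; g(t,5) = 0.
t=0: g(0,0)=1
t=1: g(1,-1)=1 g(1,1)=1
t=2: g(2,-2)=1 g(2,0)=2 g(2,2)=1
t=3: g(3,-3)=1 g(3,-1)=3 g(3,1)=3 g(3,3)=1
t=4: g(4,-4)=1 g(4,-2)=4 g(4,0)=6 g(4,2)=4 g(4,4)=1
t=5: g(5,-5)=1 g(5,-3)=5 g(5,-1)=10 g(5,1)=10 g(5,3)=5
t=6: g(6,-6)=1 g(6,-4)=6 g(6,-2)=15 g(6,0)=20 g(6,2)=15 g(6,4)=5
t=7: g(7,-7)=1 g(7,-5)=7 g(7,-3)=21 g(7,-1)=35 g(7,1)=35 g(7,3)=20
t=8: g(8,-8)=1 g(8,-6)=8 g(8,-4)=28 g(8,-2)=56 g(8,0)=70 g(8,2)=55 g(8,4)=20
t=9: g(9,-9)=1 g(9,-7)=9 g(9,-5)=36 g(9,-3)=84 g(9,-1)=126 g(9,1)=125 g(9,3)=75
t=10: g(10,-10)=1 g(10,-8)=10 g(10,-6)=45 g(10,-4)=120 g(10,-2)=210 g(10,0)=251 g(10,2)=200 g(10,4)=75
t=11: g(11,-11)=1 g(11,-9)=11 g(11,-7)=55 g(11,-5)=165 g(11,-3)=330 g(11,-1)=461 g(11,1)=451 g(11,3)=275
t=12: g(12,-12)=1 g(12,-10)=12 g(12,-8)=66 g(12,-6)=220 g(12,-4)=495 g(12,-2)=791 g(12,0)=912 g(12,2)=726 g(12,4)=275
t=13: g(13,-13)=1 g(13,-11)=13 g(13,-9)=78 g(13,-7)=286 g(13,-5)=715 g(13,-3)=1286 g(13,-1)=1703 g(13,1)=1638 g(13,3)=1001
Paths never hitting 5: Σ_s g(13,s) = 6721
Paths hitting 5: 2^13 - 6721 = 1471
P = 1471/8192 = 1471/8192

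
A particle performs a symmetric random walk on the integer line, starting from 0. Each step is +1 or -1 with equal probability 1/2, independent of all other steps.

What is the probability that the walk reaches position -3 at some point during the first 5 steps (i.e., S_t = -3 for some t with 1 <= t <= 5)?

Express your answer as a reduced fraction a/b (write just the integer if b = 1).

Answer: 7/32

Derivation:
Count via complement. Let g(t,s) = #length-t paths at position s with S_1..S_t all ≠ -3.
g(t,s) = g(t-1,s-1) + g(t-1,s+1) for s ≠ -3; g(t,-3) = 0.
t=0: g(0,0)=1
t=1: g(1,-1)=1 g(1,1)=1
t=2: g(2,-2)=1 g(2,0)=2 g(2,2)=1
t=3: g(3,-1)=3 g(3,1)=3 g(3,3)=1
t=4: g(4,-2)=3 g(4,0)=6 g(4,2)=4 g(4,4)=1
t=5: g(5,-1)=9 g(5,1)=10 g(5,3)=5 g(5,5)=1
Paths never hitting -3: Σ_s g(5,s) = 25
Paths hitting -3: 2^5 - 25 = 7
P = 7/32 = 7/32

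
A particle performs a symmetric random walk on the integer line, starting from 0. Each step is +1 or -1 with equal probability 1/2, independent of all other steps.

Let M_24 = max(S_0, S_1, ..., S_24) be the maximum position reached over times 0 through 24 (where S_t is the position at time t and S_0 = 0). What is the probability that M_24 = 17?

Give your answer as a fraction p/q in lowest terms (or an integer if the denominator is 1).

Answer: 253/2097152

Derivation:
Let M_24 = max(S_0,...,S_24). Use the reflection principle: for j ≥ 1, #{paths with M_24 ≥ j} = #{S_24 ≥ j} + #{S_24 ≥ j+1}.
By reflection, #{M_24 ≥ 17} = #{S_24 ≥ 17} + #{S_24 ≥ 18} = 2325 + 2325 = 4650.
#{M_24 ≥ 18} = #{S_24 ≥ 18} + #{S_24 ≥ 19} = 2325 + 301 = 2626.
#{M_24 = 17} = 4650 - 2626 = 2024.
P(M_24 = 17) = 2024/16777216 = 253/2097152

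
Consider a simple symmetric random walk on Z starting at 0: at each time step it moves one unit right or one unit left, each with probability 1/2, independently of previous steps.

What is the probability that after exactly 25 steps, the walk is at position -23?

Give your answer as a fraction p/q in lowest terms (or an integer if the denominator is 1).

Answer: 25/33554432

Derivation:
To reach position -23 after 25 steps: need 1 step of +1 and 24 of -1.
Favorable paths: C(25,1) = 25
Total paths: 2^25 = 33554432
P = 25/33554432 = 25/33554432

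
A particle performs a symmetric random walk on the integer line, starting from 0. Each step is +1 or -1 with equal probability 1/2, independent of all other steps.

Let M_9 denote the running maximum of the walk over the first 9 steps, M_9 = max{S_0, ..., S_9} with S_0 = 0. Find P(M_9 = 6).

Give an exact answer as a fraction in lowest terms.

Answer: 9/512

Derivation:
Let M_9 = max(S_0,...,S_9). Use the reflection principle: for j ≥ 1, #{paths with M_9 ≥ j} = #{S_9 ≥ j} + #{S_9 ≥ j+1}.
By reflection, #{M_9 ≥ 6} = #{S_9 ≥ 6} + #{S_9 ≥ 7} = 10 + 10 = 20.
#{M_9 ≥ 7} = #{S_9 ≥ 7} + #{S_9 ≥ 8} = 10 + 1 = 11.
#{M_9 = 6} = 20 - 11 = 9.
P(M_9 = 6) = 9/512 = 9/512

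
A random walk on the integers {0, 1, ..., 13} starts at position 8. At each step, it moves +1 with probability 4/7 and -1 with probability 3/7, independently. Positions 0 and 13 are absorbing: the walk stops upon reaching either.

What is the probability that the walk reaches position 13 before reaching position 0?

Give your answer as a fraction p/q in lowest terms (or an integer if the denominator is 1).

Answer: 60390400/65514541

Derivation:
Biased walk: p = 4/7, q = 3/7, r = q/p = 3/4
Gambler's ruin: P(hit 13 before 0 | start at 8) = (1 - r^a)/(1 - r^N)
r^8 = 6561/65536; r^13 = 1594323/67108864
P = (1 - 6561/65536) / (1 - 1594323/67108864) = 58975/65536 / 65514541/67108864 = 60390400/65514541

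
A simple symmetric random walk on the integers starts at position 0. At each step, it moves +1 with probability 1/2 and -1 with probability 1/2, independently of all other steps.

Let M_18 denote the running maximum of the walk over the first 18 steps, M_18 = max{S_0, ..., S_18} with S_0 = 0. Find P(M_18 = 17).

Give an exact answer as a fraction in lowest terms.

Answer: 1/262144

Derivation:
Let M_18 = max(S_0,...,S_18). Use the reflection principle: for j ≥ 1, #{paths with M_18 ≥ j} = #{S_18 ≥ j} + #{S_18 ≥ j+1}.
By reflection, #{M_18 ≥ 17} = #{S_18 ≥ 17} + #{S_18 ≥ 18} = 1 + 1 = 2.
#{M_18 ≥ 18} = #{S_18 ≥ 18} + #{S_18 ≥ 19} = 1 + 0 = 1.
#{M_18 = 17} = 2 - 1 = 1.
P(M_18 = 17) = 1/262144 = 1/262144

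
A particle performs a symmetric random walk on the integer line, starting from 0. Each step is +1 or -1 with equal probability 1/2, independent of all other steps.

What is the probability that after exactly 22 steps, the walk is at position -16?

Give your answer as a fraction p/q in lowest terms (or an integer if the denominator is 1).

To reach position -16 after 22 steps: need 3 steps of +1 and 19 of -1.
Favorable paths: C(22,3) = 1540
Total paths: 2^22 = 4194304
P = 1540/4194304 = 385/1048576

Answer: 385/1048576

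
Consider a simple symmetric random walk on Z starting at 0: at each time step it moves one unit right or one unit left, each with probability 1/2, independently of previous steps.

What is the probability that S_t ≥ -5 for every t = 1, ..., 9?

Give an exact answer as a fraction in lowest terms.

Let f(t,s) = #length-t paths at position s with S_1..S_t all ≥ -5.
f(t,s) = f(t-1,s-1) + f(t-1,s+1) for s ≥ -5; f(t,s) = 0 for s < -5.
t=0: f(0,0)=1
t=1: f(1,-1)=1 f(1,1)=1
t=2: f(2,-2)=1 f(2,0)=2 f(2,2)=1
t=3: f(3,-3)=1 f(3,-1)=3 f(3,1)=3 f(3,3)=1
t=4: f(4,-4)=1 f(4,-2)=4 f(4,0)=6 f(4,2)=4 f(4,4)=1
t=5: f(5,-5)=1 f(5,-3)=5 f(5,-1)=10 f(5,1)=10 f(5,3)=5 f(5,5)=1
t=6: f(6,-4)=6 f(6,-2)=15 f(6,0)=20 f(6,2)=15 f(6,4)=6 f(6,6)=1
t=7: f(7,-5)=6 f(7,-3)=21 f(7,-1)=35 f(7,1)=35 f(7,3)=21 f(7,5)=7 f(7,7)=1
t=8: f(8,-4)=27 f(8,-2)=56 f(8,0)=70 f(8,2)=56 f(8,4)=28 f(8,6)=8 f(8,8)=1
t=9: f(9,-5)=27 f(9,-3)=83 f(9,-1)=126 f(9,1)=126 f(9,3)=84 f(9,5)=36 f(9,7)=9 f(9,9)=1
Σ_s f(9,s) = 492
P = 492/512 = 123/128

Answer: 123/128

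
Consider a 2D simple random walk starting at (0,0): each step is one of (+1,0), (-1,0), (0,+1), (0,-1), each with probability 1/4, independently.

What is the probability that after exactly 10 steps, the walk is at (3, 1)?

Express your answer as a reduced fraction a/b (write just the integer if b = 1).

Answer: 1575/65536

Derivation:
Let h be the number of horizontal steps (so 10-h are vertical). To end at (3,1) need (h+3)/2 right-steps and ((10-h)+1)/2 up-steps.
Sum over h with 3 ≤ h ≤ 9, h ≡ 1 (mod 2), 10-h ≡ 1 (mod 2):
h=3: C(10,3)·C(3,3)·C(7,4) = 120·1·35 = 4200
h=5: C(10,5)·C(5,4)·C(5,3) = 252·5·10 = 12600
h=7: C(10,7)·C(7,5)·C(3,2) = 120·21·3 = 7560
h=9: C(10,9)·C(9,6)·C(1,1) = 10·84·1 = 840
Total favorable: 25200
Total paths: 4^10 = 1048576
P = 25200/1048576 = 1575/65536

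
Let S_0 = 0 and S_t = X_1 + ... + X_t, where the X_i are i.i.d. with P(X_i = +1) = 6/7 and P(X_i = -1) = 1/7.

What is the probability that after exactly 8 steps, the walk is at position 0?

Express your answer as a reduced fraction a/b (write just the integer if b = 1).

To be at 0 after 8 steps: need exactly 4 steps of +1 and 4 of -1.
Number of such sequences: C(8,4) = 70
Each has probability (6/7)^4 · (1/7)^4 = 1296/5764801
P = 70 · 1296/5764801 = 12960/823543

Answer: 12960/823543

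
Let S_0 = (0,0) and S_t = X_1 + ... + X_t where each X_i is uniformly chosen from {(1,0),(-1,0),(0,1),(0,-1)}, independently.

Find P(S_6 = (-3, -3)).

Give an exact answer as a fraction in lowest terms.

Answer: 5/1024

Derivation:
Let h be the number of horizontal steps (so 6-h are vertical). To end at (-3,-3) need (h-3)/2 right-steps and ((6-h)-3)/2 up-steps.
Sum over h with 3 ≤ h ≤ 3, h ≡ 1 (mod 2), 6-h ≡ 1 (mod 2):
h=3: C(6,3)·C(3,0)·C(3,0) = 20·1·1 = 20
Total favorable: 20
Total paths: 4^6 = 4096
P = 20/4096 = 5/1024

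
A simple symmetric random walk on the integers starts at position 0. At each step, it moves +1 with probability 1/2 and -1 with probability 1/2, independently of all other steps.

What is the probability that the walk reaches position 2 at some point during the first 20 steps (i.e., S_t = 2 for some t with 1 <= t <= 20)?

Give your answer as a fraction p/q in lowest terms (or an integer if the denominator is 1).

Answer: 173965/262144

Derivation:
Count via complement. Let g(t,s) = #length-t paths at position s with S_1..S_t all ≠ 2.
g(t,s) = g(t-1,s-1) + g(t-1,s+1) for s ≠ 2; g(t,2) = 0.
t=0: g(0,0)=1
t=1: g(1,-1)=1 g(1,1)=1
t=2: g(2,-2)=1 g(2,0)=2
t=3: g(3,-3)=1 g(3,-1)=3 g(3,1)=2
t=4: g(4,-4)=1 g(4,-2)=4 g(4,0)=5
t=5: g(5,-5)=1 g(5,-3)=5 g(5,-1)=9 g(5,1)=5
t=6: g(6,-6)=1 g(6,-4)=6 g(6,-2)=14 g(6,0)=14
t=7: g(7,-7)=1 g(7,-5)=7 g(7,-3)=20 g(7,-1)=28 g(7,1)=14
t=8: g(8,-8)=1 g(8,-6)=8 g(8,-4)=27 g(8,-2)=48 g(8,0)=42
t=9: g(9,-9)=1 g(9,-7)=9 g(9,-5)=35 g(9,-3)=75 g(9,-1)=90 g(9,1)=42
t=10: g(10,-10)=1 g(10,-8)=10 g(10,-6)=44 g(10,-4)=110 g(10,-2)=165 g(10,0)=132
t=11: g(11,-11)=1 g(11,-9)=11 g(11,-7)=54 g(11,-5)=154 g(11,-3)=275 g(11,-1)=297 g(11,1)=132
t=12: g(12,-12)=1 g(12,-10)=12 g(12,-8)=65 g(12,-6)=208 g(12,-4)=429 g(12,-2)=572 g(12,0)=429
t=13: g(13,-13)=1 g(13,-11)=13 g(13,-9)=77 g(13,-7)=273 g(13,-5)=637 g(13,-3)=1001 g(13,-1)=1001 g(13,1)=429
t=14: g(14,-14)=1 g(14,-12)=14 g(14,-10)=90 g(14,-8)=350 g(14,-6)=910 g(14,-4)=1638 g(14,-2)=2002 g(14,0)=1430
t=15: g(15,-15)=1 g(15,-13)=15 g(15,-11)=104 g(15,-9)=440 g(15,-7)=1260 g(15,-5)=2548 g(15,-3)=3640 g(15,-1)=3432 g(15,1)=1430
t=16: g(16,-16)=1 g(16,-14)=16 g(16,-12)=119 g(16,-10)=544 g(16,-8)=1700 g(16,-6)=3808 g(16,-4)=6188 g(16,-2)=7072 g(16,0)=4862
t=17: g(17,-17)=1 g(17,-15)=17 g(17,-13)=135 g(17,-11)=663 g(17,-9)=2244 g(17,-7)=5508 g(17,-5)=9996 g(17,-3)=13260 g(17,-1)=11934 g(17,1)=4862
t=18: g(18,-18)=1 g(18,-16)=18 g(18,-14)=152 g(18,-12)=798 g(18,-10)=2907 g(18,-8)=7752 g(18,-6)=15504 g(18,-4)=23256 g(18,-2)=25194 g(18,0)=16796
t=19: g(19,-19)=1 g(19,-17)=19 g(19,-15)=170 g(19,-13)=950 g(19,-11)=3705 g(19,-9)=10659 g(19,-7)=23256 g(19,-5)=38760 g(19,-3)=48450 g(19,-1)=41990 g(19,1)=16796
t=20: g(20,-20)=1 g(20,-18)=20 g(20,-16)=189 g(20,-14)=1120 g(20,-12)=4655 g(20,-10)=14364 g(20,-8)=33915 g(20,-6)=62016 g(20,-4)=87210 g(20,-2)=90440 g(20,0)=58786
Paths never hitting 2: Σ_s g(20,s) = 352716
Paths hitting 2: 2^20 - 352716 = 695860
P = 695860/1048576 = 173965/262144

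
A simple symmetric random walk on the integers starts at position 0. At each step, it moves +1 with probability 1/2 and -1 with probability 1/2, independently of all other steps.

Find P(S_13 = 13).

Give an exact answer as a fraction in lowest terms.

To reach position 13 after 13 steps: need 13 steps of +1 and 0 of -1.
Favorable paths: C(13,13) = 1
Total paths: 2^13 = 8192
P = 1/8192 = 1/8192

Answer: 1/8192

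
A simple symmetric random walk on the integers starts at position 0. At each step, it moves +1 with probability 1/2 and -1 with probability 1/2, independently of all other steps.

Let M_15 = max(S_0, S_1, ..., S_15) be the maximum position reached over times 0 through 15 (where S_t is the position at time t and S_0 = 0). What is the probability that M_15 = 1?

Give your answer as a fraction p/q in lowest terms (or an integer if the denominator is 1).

Answer: 6435/32768

Derivation:
Let M_15 = max(S_0,...,S_15). Use the reflection principle: for j ≥ 1, #{paths with M_15 ≥ j} = #{S_15 ≥ j} + #{S_15 ≥ j+1}.
By reflection, #{M_15 ≥ 1} = #{S_15 ≥ 1} + #{S_15 ≥ 2} = 16384 + 9949 = 26333.
#{M_15 ≥ 2} = #{S_15 ≥ 2} + #{S_15 ≥ 3} = 9949 + 9949 = 19898.
#{M_15 = 1} = 26333 - 19898 = 6435.
P(M_15 = 1) = 6435/32768 = 6435/32768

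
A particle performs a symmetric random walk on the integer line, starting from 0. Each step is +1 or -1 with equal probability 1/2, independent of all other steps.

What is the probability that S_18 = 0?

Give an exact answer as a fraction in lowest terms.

To return to 0 after 18 steps: need exactly 9 steps of +1 and 9 of -1.
Favorable paths: C(18,9) = 48620
Total paths: 2^18 = 262144
P = 48620/262144 = 12155/65536

Answer: 12155/65536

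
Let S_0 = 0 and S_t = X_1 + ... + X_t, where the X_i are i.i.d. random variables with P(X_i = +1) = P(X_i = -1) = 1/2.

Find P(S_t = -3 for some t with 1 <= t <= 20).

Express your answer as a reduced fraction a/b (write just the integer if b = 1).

Count via complement. Let g(t,s) = #length-t paths at position s with S_1..S_t all ≠ -3.
g(t,s) = g(t-1,s-1) + g(t-1,s+1) for s ≠ -3; g(t,-3) = 0.
t=0: g(0,0)=1
t=1: g(1,-1)=1 g(1,1)=1
t=2: g(2,-2)=1 g(2,0)=2 g(2,2)=1
t=3: g(3,-1)=3 g(3,1)=3 g(3,3)=1
t=4: g(4,-2)=3 g(4,0)=6 g(4,2)=4 g(4,4)=1
t=5: g(5,-1)=9 g(5,1)=10 g(5,3)=5 g(5,5)=1
t=6: g(6,-2)=9 g(6,0)=19 g(6,2)=15 g(6,4)=6 g(6,6)=1
t=7: g(7,-1)=28 g(7,1)=34 g(7,3)=21 g(7,5)=7 g(7,7)=1
t=8: g(8,-2)=28 g(8,0)=62 g(8,2)=55 g(8,4)=28 g(8,6)=8 g(8,8)=1
t=9: g(9,-1)=90 g(9,1)=117 g(9,3)=83 g(9,5)=36 g(9,7)=9 g(9,9)=1
t=10: g(10,-2)=90 g(10,0)=207 g(10,2)=200 g(10,4)=119 g(10,6)=45 g(10,8)=10 g(10,10)=1
t=11: g(11,-1)=297 g(11,1)=407 g(11,3)=319 g(11,5)=164 g(11,7)=55 g(11,9)=11 g(11,11)=1
t=12: g(12,-2)=297 g(12,0)=704 g(12,2)=726 g(12,4)=483 g(12,6)=219 g(12,8)=66 g(12,10)=12 g(12,12)=1
t=13: g(13,-1)=1001 g(13,1)=1430 g(13,3)=1209 g(13,5)=702 g(13,7)=285 g(13,9)=78 g(13,11)=13 g(13,13)=1
t=14: g(14,-2)=1001 g(14,0)=2431 g(14,2)=2639 g(14,4)=1911 g(14,6)=987 g(14,8)=363 g(14,10)=91 g(14,12)=14 g(14,14)=1
t=15: g(15,-1)=3432 g(15,1)=5070 g(15,3)=4550 g(15,5)=2898 g(15,7)=1350 g(15,9)=454 g(15,11)=105 g(15,13)=15 g(15,15)=1
t=16: g(16,-2)=3432 g(16,0)=8502 g(16,2)=9620 g(16,4)=7448 g(16,6)=4248 g(16,8)=1804 g(16,10)=559 g(16,12)=120 g(16,14)=16 g(16,16)=1
t=17: g(17,-1)=11934 g(17,1)=18122 g(17,3)=17068 g(17,5)=11696 g(17,7)=6052 g(17,9)=2363 g(17,11)=679 g(17,13)=136 g(17,15)=17 g(17,17)=1
t=18: g(18,-2)=11934 g(18,0)=30056 g(18,2)=35190 g(18,4)=28764 g(18,6)=17748 g(18,8)=8415 g(18,10)=3042 g(18,12)=815 g(18,14)=153 g(18,16)=18 g(18,18)=1
t=19: g(19,-1)=41990 g(19,1)=65246 g(19,3)=63954 g(19,5)=46512 g(19,7)=26163 g(19,9)=11457 g(19,11)=3857 g(19,13)=968 g(19,15)=171 g(19,17)=19 g(19,19)=1
t=20: g(20,-2)=41990 g(20,0)=107236 g(20,2)=129200 g(20,4)=110466 g(20,6)=72675 g(20,8)=37620 g(20,10)=15314 g(20,12)=4825 g(20,14)=1139 g(20,16)=190 g(20,18)=20 g(20,20)=1
Paths never hitting -3: Σ_s g(20,s) = 520676
Paths hitting -3: 2^20 - 520676 = 527900
P = 527900/1048576 = 131975/262144

Answer: 131975/262144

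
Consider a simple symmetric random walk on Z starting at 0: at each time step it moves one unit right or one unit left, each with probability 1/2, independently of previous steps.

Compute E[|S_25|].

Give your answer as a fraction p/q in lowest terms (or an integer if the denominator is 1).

Answer: 16900975/4194304

Derivation:
S_25 takes values m ≡ 1 (mod 2) with |m| ≤ 25; P(S_25=m) = C(25,(25+m)/2)/2^25.
Total paths: 2^25 = 33554432
Distribution: P(S=-25)=1/33554432, P(S=-23)=25/33554432, P(S=-21)=300/33554432, P(S=-19)=2300/33554432, P(S=-17)=12650/33554432, P(S=-15)=53130/33554432, P(S=-13)=177100/33554432, P(S=-11)=480700/33554432, P(S=-9)=1081575/33554432, P(S=-7)=2042975/33554432, P(S=-5)=3268760/33554432, P(S=-3)=4457400/33554432, P(S=-1)=5200300/33554432, P(S=1)=5200300/33554432, P(S=3)=4457400/33554432, P(S=5)=3268760/33554432, P(S=7)=2042975/33554432, P(S=9)=1081575/33554432, P(S=11)=480700/33554432, P(S=13)=177100/33554432, P(S=15)=53130/33554432, P(S=17)=12650/33554432, P(S=19)=2300/33554432, P(S=21)=300/33554432, P(S=23)=25/33554432, P(S=25)=1/33554432
E[|S_25|] = Σ_m |m|·P(S_25=m) = 135207800/33554432 = 16900975/4194304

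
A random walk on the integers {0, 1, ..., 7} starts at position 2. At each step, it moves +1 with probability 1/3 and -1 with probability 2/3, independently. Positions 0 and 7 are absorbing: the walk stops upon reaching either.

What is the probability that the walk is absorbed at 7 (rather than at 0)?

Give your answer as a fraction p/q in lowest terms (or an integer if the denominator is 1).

Biased walk: p = 1/3, q = 2/3, r = q/p = 2
Gambler's ruin: P(hit 7 before 0 | start at 2) = (1 - r^a)/(1 - r^N)
r^2 = 4; r^7 = 128
P = (1 - 4) / (1 - 128) = -3 / -127 = 3/127

Answer: 3/127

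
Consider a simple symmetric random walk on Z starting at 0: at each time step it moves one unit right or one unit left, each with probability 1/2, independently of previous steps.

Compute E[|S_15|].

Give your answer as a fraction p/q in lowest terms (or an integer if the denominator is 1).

S_15 takes values m ≡ 1 (mod 2) with |m| ≤ 15; P(S_15=m) = C(15,(15+m)/2)/2^15.
Total paths: 2^15 = 32768
Distribution: P(S=-15)=1/32768, P(S=-13)=15/32768, P(S=-11)=105/32768, P(S=-9)=455/32768, P(S=-7)=1365/32768, P(S=-5)=3003/32768, P(S=-3)=5005/32768, P(S=-1)=6435/32768, P(S=1)=6435/32768, P(S=3)=5005/32768, P(S=5)=3003/32768, P(S=7)=1365/32768, P(S=9)=455/32768, P(S=11)=105/32768, P(S=13)=15/32768, P(S=15)=1/32768
E[|S_15|] = Σ_m |m|·P(S_15=m) = 102960/32768 = 6435/2048

Answer: 6435/2048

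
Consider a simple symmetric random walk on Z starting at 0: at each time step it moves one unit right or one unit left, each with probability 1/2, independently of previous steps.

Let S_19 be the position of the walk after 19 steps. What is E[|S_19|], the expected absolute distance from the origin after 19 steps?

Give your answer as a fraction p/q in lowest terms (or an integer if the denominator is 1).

Answer: 230945/65536

Derivation:
S_19 takes values m ≡ 1 (mod 2) with |m| ≤ 19; P(S_19=m) = C(19,(19+m)/2)/2^19.
Total paths: 2^19 = 524288
Distribution: P(S=-19)=1/524288, P(S=-17)=19/524288, P(S=-15)=171/524288, P(S=-13)=969/524288, P(S=-11)=3876/524288, P(S=-9)=11628/524288, P(S=-7)=27132/524288, P(S=-5)=50388/524288, P(S=-3)=75582/524288, P(S=-1)=92378/524288, P(S=1)=92378/524288, P(S=3)=75582/524288, P(S=5)=50388/524288, P(S=7)=27132/524288, P(S=9)=11628/524288, P(S=11)=3876/524288, P(S=13)=969/524288, P(S=15)=171/524288, P(S=17)=19/524288, P(S=19)=1/524288
E[|S_19|] = Σ_m |m|·P(S_19=m) = 1847560/524288 = 230945/65536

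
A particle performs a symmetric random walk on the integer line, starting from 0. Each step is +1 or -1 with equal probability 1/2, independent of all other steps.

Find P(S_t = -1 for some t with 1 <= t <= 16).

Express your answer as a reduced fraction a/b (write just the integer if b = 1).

Answer: 26333/32768

Derivation:
Count via complement. Let g(t,s) = #length-t paths at position s with S_1..S_t all ≠ -1.
g(t,s) = g(t-1,s-1) + g(t-1,s+1) for s ≠ -1; g(t,-1) = 0.
t=0: g(0,0)=1
t=1: g(1,1)=1
t=2: g(2,0)=1 g(2,2)=1
t=3: g(3,1)=2 g(3,3)=1
t=4: g(4,0)=2 g(4,2)=3 g(4,4)=1
t=5: g(5,1)=5 g(5,3)=4 g(5,5)=1
t=6: g(6,0)=5 g(6,2)=9 g(6,4)=5 g(6,6)=1
t=7: g(7,1)=14 g(7,3)=14 g(7,5)=6 g(7,7)=1
t=8: g(8,0)=14 g(8,2)=28 g(8,4)=20 g(8,6)=7 g(8,8)=1
t=9: g(9,1)=42 g(9,3)=48 g(9,5)=27 g(9,7)=8 g(9,9)=1
t=10: g(10,0)=42 g(10,2)=90 g(10,4)=75 g(10,6)=35 g(10,8)=9 g(10,10)=1
t=11: g(11,1)=132 g(11,3)=165 g(11,5)=110 g(11,7)=44 g(11,9)=10 g(11,11)=1
t=12: g(12,0)=132 g(12,2)=297 g(12,4)=275 g(12,6)=154 g(12,8)=54 g(12,10)=11 g(12,12)=1
t=13: g(13,1)=429 g(13,3)=572 g(13,5)=429 g(13,7)=208 g(13,9)=65 g(13,11)=12 g(13,13)=1
t=14: g(14,0)=429 g(14,2)=1001 g(14,4)=1001 g(14,6)=637 g(14,8)=273 g(14,10)=77 g(14,12)=13 g(14,14)=1
t=15: g(15,1)=1430 g(15,3)=2002 g(15,5)=1638 g(15,7)=910 g(15,9)=350 g(15,11)=90 g(15,13)=14 g(15,15)=1
t=16: g(16,0)=1430 g(16,2)=3432 g(16,4)=3640 g(16,6)=2548 g(16,8)=1260 g(16,10)=440 g(16,12)=104 g(16,14)=15 g(16,16)=1
Paths never hitting -1: Σ_s g(16,s) = 12870
Paths hitting -1: 2^16 - 12870 = 52666
P = 52666/65536 = 26333/32768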